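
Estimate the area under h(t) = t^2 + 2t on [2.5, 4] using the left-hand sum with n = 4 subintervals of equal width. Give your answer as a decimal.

Δt = (4 − 2.5)/4 = 0.375.
Left endpoints: 2.5, 2.875, 3.25, 3.625.
h(2.5) = 11.25, h(2.875) = 14.015625, h(3.25) = 17.0625, h(3.625) = 20.390625.
Sum = Δt · [h(2.5) + h(2.875) + h(3.25) + h(3.625)].
Sum = 23.51953125.

23.51953125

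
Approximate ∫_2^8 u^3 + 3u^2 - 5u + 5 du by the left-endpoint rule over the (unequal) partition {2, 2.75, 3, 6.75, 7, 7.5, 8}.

Subinterval widths: 0.75, 0.25, 3.75, 0.25, 0.5, 0.5.
Left endpoints: 2, 2.75, 3, 6.75, 7, 7.5.
f(2) = 15, f(2.75) = 34.734375, f(3) = 44, f(6.75) = 415.484375, f(7) = 460, f(7.5) = 558.125.
Sum = Σ Δu_i · f(u_i).
Sum = 797.8671875.

797.8671875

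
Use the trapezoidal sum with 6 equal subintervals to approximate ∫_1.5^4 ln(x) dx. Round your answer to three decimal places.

Δx = (4 − 1.5)/6 = 5/12.
f(1.5) ≈ 0.405, f(23/12) ≈ 0.651, f(7/3) ≈ 0.847, f(2.75) ≈ 1.012, f(19/6) ≈ 1.153, f(43/12) ≈ 1.276, f(4) ≈ 1.386.
T_6 = (Δx/2)·[f(x_0) + 2f(x_1) + ... + 2f(x_{5}) + f(x_6)].
Sum ≈ 2.431.

2.431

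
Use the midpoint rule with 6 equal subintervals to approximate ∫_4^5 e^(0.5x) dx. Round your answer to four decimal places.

9.5841

Δx = (5 − 4)/6 = 1/6.
Midpoints: 49/12, 4.25, 53/12, 55/12, 4.75, 59/12.
f(49/12) ≈ 7.7034, f(4.25) ≈ 8.3729, f(53/12) ≈ 9.1005, f(55/12) ≈ 9.8914, f(4.75) ≈ 10.7510, f(59/12) ≈ 11.6853.
Sum = Δx · [f(49/12) + f(4.25) + f(53/12) + ...].
Sum ≈ 9.5841.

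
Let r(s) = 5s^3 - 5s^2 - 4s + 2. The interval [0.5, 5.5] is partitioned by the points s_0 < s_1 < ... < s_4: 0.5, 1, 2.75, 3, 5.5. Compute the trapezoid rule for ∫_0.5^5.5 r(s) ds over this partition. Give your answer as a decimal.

990.546875

Subinterval widths: 0.5, 1.75, 0.25, 2.5.
r(0.5) = -0.625, r(1) = -2, r(2.75) = 57.171875, r(3) = 80, r(5.5) = 660.625.
On each subinterval the trapezoid contributes (Δs_i/2)·[r(s_{i-1}) + r(s_i)].
Sum = 990.546875.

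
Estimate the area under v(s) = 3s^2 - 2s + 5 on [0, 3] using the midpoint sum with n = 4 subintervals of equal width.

32.578125

Δs = (3 − 0)/4 = 0.75.
Midpoints: 0.375, 1.125, 1.875, 2.625.
v(0.375) = 4.671875, v(1.125) = 6.546875, v(1.875) = 11.796875, v(2.625) = 20.421875.
Sum = Δs · [v(0.375) + v(1.125) + v(1.875) + v(2.625)].
Sum = 32.578125.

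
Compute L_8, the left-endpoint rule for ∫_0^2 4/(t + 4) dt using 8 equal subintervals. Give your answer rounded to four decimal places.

Δt = (2 − 0)/8 = 0.25.
Left endpoints: 0, 0.25, 0.5, 0.75, 1, 1.25, 1.5, 1.75.
f(0) = 1, f(0.25) = 16/17, f(0.5) = 8/9, f(0.75) = 16/19, f(1) = 0.8, f(1.25) = 16/21, f(1.5) = 8/11, f(1.75) = 16/23.
Sum = Δt · [f(0) + f(0.25) + f(0.5) + ...].
Sum ≈ 1.6643.

1.6643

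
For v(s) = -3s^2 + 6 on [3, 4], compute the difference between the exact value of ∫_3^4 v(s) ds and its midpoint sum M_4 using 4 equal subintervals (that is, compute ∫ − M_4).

-0.015625

Exact integral: ∫_3^4 v(s) ds = -31.
M_4 = -30.984375.
Error = -31 − (-30.984375) = -0.015625.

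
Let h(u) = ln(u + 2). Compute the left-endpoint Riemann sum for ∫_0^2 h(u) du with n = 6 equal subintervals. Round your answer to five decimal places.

2.04105

Δu = (2 − 0)/6 = 1/3.
Left endpoints: 0, 1/3, 2/3, 1, 4/3, 5/3.
h(0) ≈ 0.69315, h(1/3) ≈ 0.84730, h(2/3) ≈ 0.98083, h(1) ≈ 1.09861, h(4/3) ≈ 1.20397, h(5/3) ≈ 1.29928.
Sum = Δu · [h(0) + h(1/3) + h(2/3) + ...].
Sum ≈ 2.04105.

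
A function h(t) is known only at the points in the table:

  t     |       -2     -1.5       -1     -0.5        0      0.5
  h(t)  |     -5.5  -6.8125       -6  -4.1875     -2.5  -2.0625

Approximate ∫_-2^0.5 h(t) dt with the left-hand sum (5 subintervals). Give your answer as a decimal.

Δt = 0.5.
Sum = 0.5·[(-5.5) + (-6.8125) + (-6) + (-4.1875) + (-2.5)] = -12.5.

-12.5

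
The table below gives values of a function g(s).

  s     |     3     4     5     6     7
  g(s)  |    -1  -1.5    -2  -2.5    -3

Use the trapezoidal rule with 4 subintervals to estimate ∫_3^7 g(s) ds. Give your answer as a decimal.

-8

Δs = 1.
T_4 = (1/2)·[(-1) + 2·(-1.5) + 2·(-2) + 2·(-2.5) + (-3)] = -8.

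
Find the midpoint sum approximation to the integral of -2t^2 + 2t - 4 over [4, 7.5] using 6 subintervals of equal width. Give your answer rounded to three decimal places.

Δt = (7.5 − 4)/6 = 7/12.
Midpoints: 103/24, 4.875, 131/24, 145/24, 6.625, 173/24.
f(103/24) = -9289/288, f(4.875) = -41.78125, f(131/24) = -15169/288, f(145/24) = -18697/288, f(6.625) = -78.53125, f(173/24) = -26929/288.
Sum = Δt · [f(103/24) + f(4.875) + f(131/24) + ...].
Sum ≈ -212.135.

-212.135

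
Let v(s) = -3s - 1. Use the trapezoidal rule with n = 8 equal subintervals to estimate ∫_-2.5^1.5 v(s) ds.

Δs = (1.5 − (-2.5))/8 = 0.5.
v(-2.5) = 6.5, v(-2) = 5, v(-1.5) = 3.5, v(-1) = 2, v(-0.5) = 0.5, v(0) = -1, v(0.5) = -2.5, v(1) = -4, v(1.5) = -5.5.
T_8 = (Δs/2)·[v(s_0) + 2v(s_1) + ... + 2v(s_{7}) + v(s_8)].
Sum = 2.

2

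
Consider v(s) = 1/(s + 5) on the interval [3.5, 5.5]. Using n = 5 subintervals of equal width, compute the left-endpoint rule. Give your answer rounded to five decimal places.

0.21585

Δs = (5.5 − 3.5)/5 = 0.4.
Left endpoints: 3.5, 3.9, 4.3, 4.7, 5.1.
v(3.5) = 2/17, v(3.9) = 10/89, v(4.3) = 10/93, v(4.7) = 10/97, v(5.1) = 10/101.
Sum = Δs · [v(3.5) + v(3.9) + v(4.3) + v(4.7) + v(5.1)].
Sum ≈ 0.21585.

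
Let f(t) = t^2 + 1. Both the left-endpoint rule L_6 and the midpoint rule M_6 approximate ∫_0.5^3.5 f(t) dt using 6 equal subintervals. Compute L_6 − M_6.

-2.8125

L_6 = 14.375.
M_6 = 17.1875.
L_6 − M_6 = -2.8125.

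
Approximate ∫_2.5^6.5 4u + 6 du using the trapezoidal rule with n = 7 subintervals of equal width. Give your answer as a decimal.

96

Δu = (6.5 − 2.5)/7 = 4/7.
f(2.5) = 16, f(43/14) = 128/7, f(51/14) = 144/7, f(59/14) = 160/7, f(67/14) = 176/7, f(75/14) = 192/7, f(83/14) = 208/7, f(6.5) = 32.
T_7 = (Δu/2)·[f(u_0) + 2f(u_1) + ... + 2f(u_{6}) + f(u_7)].
Sum = 96.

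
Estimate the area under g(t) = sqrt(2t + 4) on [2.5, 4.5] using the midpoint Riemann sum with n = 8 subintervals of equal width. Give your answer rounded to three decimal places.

Δt = (4.5 − 2.5)/8 = 0.25.
Midpoints: 2.625, 2.875, 3.125, 3.375, 3.625, 3.875, 4.125, 4.375.
g(2.625) ≈ 3.041, g(2.875) ≈ 3.122, g(3.125) ≈ 3.202, g(3.375) ≈ 3.279, g(3.625) ≈ 3.354, g(3.875) ≈ 3.428, g(4.125) ≈ 3.500, g(4.375) ≈ 3.571.
Sum = Δt · [g(2.625) + g(2.875) + g(3.125) + ...].
Sum ≈ 6.624.

6.624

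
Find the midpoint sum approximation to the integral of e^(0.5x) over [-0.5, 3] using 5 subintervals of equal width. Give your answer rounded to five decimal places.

7.36811

Δx = (3 − (-0.5))/5 = 0.7.
Midpoints: -0.15, 0.55, 1.25, 1.95, 2.65.
f(-0.15) ≈ 0.92774, f(0.55) ≈ 1.31653, f(1.25) ≈ 1.86825, f(1.95) ≈ 2.65117, f(2.65) ≈ 3.76219.
Sum = Δx · [f(-0.15) + f(0.55) + f(1.25) + f(1.95) + f(2.65)].
Sum ≈ 7.36811.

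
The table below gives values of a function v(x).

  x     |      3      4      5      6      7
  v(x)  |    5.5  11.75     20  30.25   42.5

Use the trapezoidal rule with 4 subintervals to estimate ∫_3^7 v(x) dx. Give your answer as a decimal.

Δx = 1.
T_4 = (1/2)·[5.5 + 2·11.75 + 2·20 + 2·30.25 + 42.5] = 86.

86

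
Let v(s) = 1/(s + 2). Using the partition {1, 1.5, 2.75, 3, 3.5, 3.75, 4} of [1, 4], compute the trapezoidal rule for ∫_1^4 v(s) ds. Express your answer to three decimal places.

Subinterval widths: 0.5, 1.25, 0.25, 0.5, 0.25, 0.25.
v(1) = 1/3, v(1.5) = 2/7, v(2.75) = 4/19, v(3) = 0.2, v(3.5) = 2/11, v(3.75) = 4/23, v(4) = 1/6.
On each subinterval the trapezoid contributes (Δs_i/2)·[v(s_{i-1}) + v(s_i)].
Sum ≈ 0.699.

0.699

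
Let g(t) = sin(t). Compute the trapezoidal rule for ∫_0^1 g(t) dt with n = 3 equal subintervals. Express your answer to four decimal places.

Δt = (1 − 0)/3 = 1/3.
g(0) ≈ 0.0000, g(1/3) ≈ 0.3272, g(2/3) ≈ 0.6184, g(1) ≈ 0.8415.
T_3 = (Δt/2)·[g(t_0) + 2g(t_1) + 2g(t_2) + g(t_3)].
Sum ≈ 0.4554.

0.4554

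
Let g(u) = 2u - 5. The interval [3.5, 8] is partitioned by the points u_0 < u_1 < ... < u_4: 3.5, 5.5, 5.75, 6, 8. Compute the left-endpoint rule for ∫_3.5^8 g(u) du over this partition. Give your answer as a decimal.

Subinterval widths: 2, 0.25, 0.25, 2.
Left endpoints: 3.5, 5.5, 5.75, 6.
g(3.5) = 2, g(5.5) = 6, g(5.75) = 6.5, g(6) = 7.
Sum = Σ Δu_i · g(u_i).
Sum = 21.125.

21.125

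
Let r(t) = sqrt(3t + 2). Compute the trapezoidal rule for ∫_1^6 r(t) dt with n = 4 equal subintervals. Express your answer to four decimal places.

17.3485

Δt = (6 − 1)/4 = 1.25.
r(1) ≈ 2.2361, r(2.25) ≈ 2.9580, r(3.5) ≈ 3.5355, r(4.75) ≈ 4.0311, r(6) ≈ 4.4721.
T_4 = (Δt/2)·[r(t_0) + 2r(t_1) + 2r(t_2) + 2r(t_3) + r(t_4)].
Sum ≈ 17.3485.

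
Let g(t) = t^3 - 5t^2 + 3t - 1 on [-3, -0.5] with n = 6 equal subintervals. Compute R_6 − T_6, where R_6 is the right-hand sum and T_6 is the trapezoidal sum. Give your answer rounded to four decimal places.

16.2760

R_6 ≈ -65.116464.
T_6 ≈ -81.392506.
R_6 − T_6 ≈ 16.2760.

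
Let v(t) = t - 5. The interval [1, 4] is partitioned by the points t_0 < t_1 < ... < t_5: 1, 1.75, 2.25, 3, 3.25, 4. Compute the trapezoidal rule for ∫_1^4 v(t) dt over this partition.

Subinterval widths: 0.75, 0.5, 0.75, 0.25, 0.75.
v(1) = -4, v(1.75) = -3.25, v(2.25) = -2.75, v(3) = -2, v(3.25) = -1.75, v(4) = -1.
On each subinterval the trapezoid contributes (Δt_i/2)·[v(t_{i-1}) + v(t_i)].
Sum = -7.5.

-7.5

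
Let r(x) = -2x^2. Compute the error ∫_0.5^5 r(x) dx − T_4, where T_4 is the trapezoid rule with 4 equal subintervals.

1.8984375

Exact integral: ∫_0.5^5 r(x) dx = -83.25.
T_4 = -85.1484375.
Error = -83.25 − (-85.1484375) = 1.8984375.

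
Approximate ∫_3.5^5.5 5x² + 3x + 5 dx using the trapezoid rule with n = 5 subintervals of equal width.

Δx = (5.5 − 3.5)/5 = 0.4.
f(3.5) = 76.75, f(3.9) = 92.75, f(4.3) = 110.35, f(4.7) = 129.55, f(5.1) = 150.35, f(5.5) = 172.75.
T_5 = (Δx/2)·[f(x_0) + 2f(x_1) + ... + 2f(x_{4}) + f(x_5)].
Sum = 243.1.

243.1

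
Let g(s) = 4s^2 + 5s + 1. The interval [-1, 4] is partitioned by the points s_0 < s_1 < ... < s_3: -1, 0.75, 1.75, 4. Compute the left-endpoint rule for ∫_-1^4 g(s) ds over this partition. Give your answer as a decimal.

Subinterval widths: 1.75, 1, 2.25.
Left endpoints: -1, 0.75, 1.75.
g(-1) = 0, g(0.75) = 7, g(1.75) = 22.
Sum = Σ Δs_i · g(s_i).
Sum = 56.5.

56.5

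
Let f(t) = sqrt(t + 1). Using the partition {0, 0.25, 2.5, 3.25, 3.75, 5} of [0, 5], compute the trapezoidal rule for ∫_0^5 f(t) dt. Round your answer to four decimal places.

Subinterval widths: 0.25, 2.25, 0.75, 0.5, 1.25.
f(0) ≈ 1.0000, f(0.25) ≈ 1.1180, f(2.5) ≈ 1.8708, f(3.25) ≈ 2.0616, f(3.75) ≈ 2.1794, f(5) ≈ 2.4495.
On each subinterval the trapezoid contributes (Δt_i/2)·[f(t_{i-1}) + f(t_i)].
Sum ≈ 9.0552.

9.0552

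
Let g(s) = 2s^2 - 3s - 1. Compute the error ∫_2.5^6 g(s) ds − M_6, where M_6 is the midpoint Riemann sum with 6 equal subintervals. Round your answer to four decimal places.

0.1985

Exact integral: ∫_2.5^6 g(s) ds ≈ 85.458333.
M_6 ≈ 85.259838.
Error ≈ 85.458333 − 85.259838 ≈ 0.1985.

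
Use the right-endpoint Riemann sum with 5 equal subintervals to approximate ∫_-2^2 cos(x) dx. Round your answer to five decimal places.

Δx = (2 − (-2))/5 = 0.8.
Right endpoints: -1.2, -0.4, 0.4, 1.2, 2.
f(-1.2) ≈ 0.36236, f(-0.4) ≈ 0.92106, f(0.4) ≈ 0.92106, f(1.2) ≈ 0.36236, f(2) ≈ -0.41615.
Sum = Δx · [f(-1.2) + f(-0.4) + f(0.4) + f(1.2) + f(2)].
Sum ≈ 1.72055.

1.72055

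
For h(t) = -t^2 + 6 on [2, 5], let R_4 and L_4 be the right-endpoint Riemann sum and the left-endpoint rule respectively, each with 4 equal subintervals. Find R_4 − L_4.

R_4 = -29.15625.
L_4 = -13.40625.
R_4 − L_4 = -15.75.

-15.75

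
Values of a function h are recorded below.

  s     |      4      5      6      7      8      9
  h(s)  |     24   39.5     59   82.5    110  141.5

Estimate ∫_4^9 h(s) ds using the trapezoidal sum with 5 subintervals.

Δs = 1.
T_5 = (1/2)·[24 + 2·39.5 + 2·59 + 2·82.5 + 2·110 + 141.5] = 373.75.

373.75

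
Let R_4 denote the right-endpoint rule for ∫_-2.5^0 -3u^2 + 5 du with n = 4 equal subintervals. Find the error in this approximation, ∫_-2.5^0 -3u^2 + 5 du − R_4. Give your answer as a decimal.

Exact integral: ∫_-2.5^0 f(u) du = -3.125.
R_4 = 2.24609375.
Error = -3.125 − 2.24609375 = -5.37109375.

-5.37109375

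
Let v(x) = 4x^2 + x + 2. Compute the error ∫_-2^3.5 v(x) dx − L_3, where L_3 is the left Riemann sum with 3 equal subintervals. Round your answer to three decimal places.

22.968

Exact integral: ∫_-2^3.5 v(x) dx ≈ 82.95833.
L_3 ≈ 59.99074.
Error ≈ 82.95833 − 59.99074 ≈ 22.968.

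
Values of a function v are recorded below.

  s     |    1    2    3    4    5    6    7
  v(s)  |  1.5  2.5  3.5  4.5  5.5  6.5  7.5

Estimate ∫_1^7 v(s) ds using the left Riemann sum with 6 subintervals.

Δs = 1.
Sum = 1·[1.5 + 2.5 + 3.5 + 4.5 + 5.5 + 6.5] = 24.

24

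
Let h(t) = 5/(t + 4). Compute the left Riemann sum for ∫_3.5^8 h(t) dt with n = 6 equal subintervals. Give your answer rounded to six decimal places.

Δt = (8 − 3.5)/6 = 0.75.
Left endpoints: 3.5, 4.25, 5, 5.75, 6.5, 7.25.
h(3.5) = 2/3, h(4.25) = 20/33, h(5) = 5/9, h(5.75) = 20/39, h(6.5) = 10/21, h(7.25) = 4/9.
Sum = Δt · [h(3.5) + h(4.25) + h(5) + ...].
Sum ≈ 2.446304.

2.446304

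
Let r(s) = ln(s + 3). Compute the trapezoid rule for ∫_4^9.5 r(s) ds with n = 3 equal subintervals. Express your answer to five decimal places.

Δs = (9.5 − 4)/3 = 11/6.
r(4) ≈ 1.94591, r(35/6) ≈ 2.17853, r(23/3) ≈ 2.36712, r(9.5) ≈ 2.52573.
T_3 = (Δs/2)·[r(s_0) + 2r(s_1) + 2r(s_2) + r(s_3)].
Sum ≈ 12.43271.

12.43271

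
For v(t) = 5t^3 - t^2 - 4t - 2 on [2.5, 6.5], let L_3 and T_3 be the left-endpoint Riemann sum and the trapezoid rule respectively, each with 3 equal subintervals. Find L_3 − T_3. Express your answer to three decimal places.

-828.667

L_3 ≈ 1266.31481.
T_3 ≈ 2094.98148.
L_3 − T_3 ≈ -828.667.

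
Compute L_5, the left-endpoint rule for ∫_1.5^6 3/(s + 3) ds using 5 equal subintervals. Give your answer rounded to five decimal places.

Δs = (6 − 1.5)/5 = 0.9.
Left endpoints: 1.5, 2.4, 3.3, 4.2, 5.1.
f(1.5) = 2/3, f(2.4) = 5/9, f(3.3) = 10/21, f(4.2) = 5/12, f(5.1) = 10/27.
Sum = Δs · [f(1.5) + f(2.4) + f(3.3) + f(4.2) + f(5.1)].
Sum ≈ 2.23690.

2.23690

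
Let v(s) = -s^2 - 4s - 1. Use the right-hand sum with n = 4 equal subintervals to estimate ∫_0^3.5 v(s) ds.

-54.22265625

Δs = (3.5 − 0)/4 = 0.875.
Right endpoints: 0.875, 1.75, 2.625, 3.5.
v(0.875) = -5.265625, v(1.75) = -11.0625, v(2.625) = -18.390625, v(3.5) = -27.25.
Sum = Δs · [v(0.875) + v(1.75) + v(2.625) + v(3.5)].
Sum = -54.22265625.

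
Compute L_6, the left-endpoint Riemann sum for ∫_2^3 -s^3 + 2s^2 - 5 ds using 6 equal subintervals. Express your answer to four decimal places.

Δs = (3 − 2)/6 = 1/6.
Left endpoints: 2, 13/6, 7/3, 2.5, 8/3, 17/6.
f(2) = -5, f(13/6) = -1249/216, f(7/3) = -184/27, f(2.5) = -8.125, f(8/3) = -263/27, f(17/6) = -2525/216.
Sum = Δs · [f(2) + f(13/6) + f(7/3) + ...].
Sum ≈ -7.8588.

-7.8588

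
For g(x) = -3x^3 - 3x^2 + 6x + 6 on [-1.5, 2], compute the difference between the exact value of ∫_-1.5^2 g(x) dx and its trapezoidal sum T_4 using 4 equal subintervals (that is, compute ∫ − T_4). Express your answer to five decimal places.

Exact integral: ∫_-1.5^2 g(x) dx = 6.671875.
T_4 ≈ 4.3271484.
Error ≈ 6.671875 − 4.3271484 ≈ 2.34473.

2.34473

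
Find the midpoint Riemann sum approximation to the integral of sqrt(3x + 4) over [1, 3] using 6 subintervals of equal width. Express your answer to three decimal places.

Δx = (3 − 1)/6 = 1/3.
Midpoints: 7/6, 1.5, 11/6, 13/6, 2.5, 17/6.
f(7/6) ≈ 2.739, f(1.5) ≈ 2.915, f(11/6) ≈ 3.082, f(13/6) ≈ 3.240, f(2.5) ≈ 3.391, f(17/6) ≈ 3.536.
Sum = Δx · [f(7/6) + f(1.5) + f(11/6) + ...].
Sum ≈ 6.301.

6.301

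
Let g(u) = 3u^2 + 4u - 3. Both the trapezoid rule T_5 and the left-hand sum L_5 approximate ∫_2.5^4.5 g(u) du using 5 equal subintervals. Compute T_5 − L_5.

T_5 = 97.66.
L_5 = 87.66.
T_5 − L_5 = 10.

10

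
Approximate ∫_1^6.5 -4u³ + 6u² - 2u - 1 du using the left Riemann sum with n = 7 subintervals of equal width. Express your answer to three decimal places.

-968.561

Δu = (6.5 − 1)/7 = 11/14.
Left endpoints: 1, 25/14, 18/7, 47/14, 29/7, 69/14, 40/7.
f(1) = -1, f(25/14) = -2818/343, f(18/7) = -11827/343, f(47/14) = -31363/343, f(29/7) = -65419/343, f(69/14) = -117988/343, f(40/7) = -193063/343.
Sum = Δu · [f(1) + f(25/14) + f(18/7) + ...].
Sum ≈ -968.561.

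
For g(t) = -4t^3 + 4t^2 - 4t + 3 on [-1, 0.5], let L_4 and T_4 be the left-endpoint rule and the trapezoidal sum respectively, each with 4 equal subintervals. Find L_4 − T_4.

2.53125

L_4 = 11.21484375.
T_4 = 8.68359375.
L_4 − T_4 = 2.53125.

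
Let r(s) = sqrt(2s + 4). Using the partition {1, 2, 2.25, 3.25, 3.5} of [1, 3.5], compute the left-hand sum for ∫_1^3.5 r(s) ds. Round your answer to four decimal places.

Subinterval widths: 1, 0.25, 1, 0.25.
Left endpoints: 1, 2, 2.25, 3.25.
r(1) ≈ 2.4495, r(2) ≈ 2.8284, r(2.25) ≈ 2.9155, r(3.25) ≈ 3.2404.
Sum = Σ Δs_i · r(s_i).
Sum ≈ 6.8822.

6.8822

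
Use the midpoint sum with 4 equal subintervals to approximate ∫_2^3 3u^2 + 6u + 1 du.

Δu = (3 − 2)/4 = 0.25.
Midpoints: 2.125, 2.375, 2.625, 2.875.
f(2.125) = 27.296875, f(2.375) = 32.171875, f(2.625) = 37.421875, f(2.875) = 43.046875.
Sum = Δu · [f(2.125) + f(2.375) + f(2.625) + f(2.875)].
Sum = 34.984375.

34.984375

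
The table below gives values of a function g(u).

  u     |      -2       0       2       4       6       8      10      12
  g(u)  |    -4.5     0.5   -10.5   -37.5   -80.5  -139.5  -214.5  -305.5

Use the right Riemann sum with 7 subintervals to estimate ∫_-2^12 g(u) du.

Δu = 2.
Sum = 2·[0.5 + (-10.5) + (-37.5) + (-80.5) + (-139.5) + (-214.5) + (-305.5)] = -1575.

-1575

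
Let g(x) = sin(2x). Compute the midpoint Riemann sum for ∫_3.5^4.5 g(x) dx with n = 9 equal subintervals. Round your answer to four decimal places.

0.8342

Δx = (4.5 − 3.5)/9 = 1/9.
Midpoints: 32/9, 11/3, 34/9, 35/9, 4, 37/9, 38/9, 13/3, 40/9.
g(32/9) ≈ 0.7365, g(11/3) ≈ 0.8675, g(34/9) ≈ 0.9558, g(35/9) ≈ 0.9971, g(4) ≈ 0.9894, g(37/9) ≈ 0.9330, g(38/9) ≈ 0.8307, g(13/3) ≈ 0.6876, g(40/9) ≈ 0.5106.
Sum = Δx · [g(32/9) + g(11/3) + g(34/9) + ...].
Sum ≈ 0.8342.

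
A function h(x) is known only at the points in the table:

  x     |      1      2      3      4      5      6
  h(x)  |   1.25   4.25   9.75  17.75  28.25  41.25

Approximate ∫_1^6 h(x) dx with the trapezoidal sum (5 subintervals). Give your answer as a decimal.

81.25

Δx = 1.
T_5 = (1/2)·[1.25 + 2·4.25 + 2·9.75 + 2·17.75 + 2·28.25 + 41.25] = 81.25.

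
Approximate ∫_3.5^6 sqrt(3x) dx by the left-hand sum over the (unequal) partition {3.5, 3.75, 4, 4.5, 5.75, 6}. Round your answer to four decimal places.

Subinterval widths: 0.25, 0.25, 0.5, 1.25, 0.25.
Left endpoints: 3.5, 3.75, 4, 4.5, 5.75.
f(3.5) ≈ 3.2404, f(3.75) ≈ 3.3541, f(4) ≈ 3.4641, f(4.5) ≈ 3.6742, f(5.75) ≈ 4.1533.
Sum = Σ Δx_i · f(x_i).
Sum ≈ 9.0118.

9.0118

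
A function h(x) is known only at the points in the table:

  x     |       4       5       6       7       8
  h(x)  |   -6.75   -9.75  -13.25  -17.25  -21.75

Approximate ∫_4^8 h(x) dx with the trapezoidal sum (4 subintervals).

Δx = 1.
T_4 = (1/2)·[(-6.75) + 2·(-9.75) + 2·(-13.25) + 2·(-17.25) + (-21.75)] = -54.5.

-54.5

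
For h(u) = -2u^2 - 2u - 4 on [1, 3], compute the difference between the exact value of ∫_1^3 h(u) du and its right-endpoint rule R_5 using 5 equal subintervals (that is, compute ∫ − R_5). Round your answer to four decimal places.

4.1067

Exact integral: ∫_1^3 h(u) du ≈ -33.333333.
R_5 = -37.44.
Error ≈ -33.333333 − (-37.44) ≈ 4.1067.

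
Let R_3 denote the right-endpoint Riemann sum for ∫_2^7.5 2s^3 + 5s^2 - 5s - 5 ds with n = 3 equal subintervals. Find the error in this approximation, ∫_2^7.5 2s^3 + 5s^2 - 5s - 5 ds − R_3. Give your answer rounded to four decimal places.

-1076.2558

Exact integral: ∫_2^7.5 f(s) ds ≈ 2105.697917.
R_3 ≈ 3181.953704.
Error ≈ 2105.697917 − 3181.953704 ≈ -1076.2558.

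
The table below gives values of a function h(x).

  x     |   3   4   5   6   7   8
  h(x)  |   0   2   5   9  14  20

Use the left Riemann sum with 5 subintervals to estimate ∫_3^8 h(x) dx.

30

Δx = 1.
Sum = 1·[0 + 2 + 5 + 9 + 14] = 30.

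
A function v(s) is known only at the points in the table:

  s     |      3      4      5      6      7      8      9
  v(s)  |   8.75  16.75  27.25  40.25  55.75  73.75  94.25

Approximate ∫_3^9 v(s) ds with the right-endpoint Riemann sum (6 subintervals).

Δs = 1.
Sum = 1·[16.75 + 27.25 + 40.25 + 55.75 + 73.75 + 94.25] = 308.

308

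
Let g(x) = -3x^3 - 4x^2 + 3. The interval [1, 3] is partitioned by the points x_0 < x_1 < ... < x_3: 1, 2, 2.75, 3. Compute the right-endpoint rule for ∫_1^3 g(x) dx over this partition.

Subinterval widths: 1, 0.75, 0.25.
Right endpoints: 2, 2.75, 3.
g(2) = -37, g(2.75) = -89.640625, g(3) = -114.
Sum = Σ Δx_i · g(x_i).
Sum = -132.73046875.

-132.73046875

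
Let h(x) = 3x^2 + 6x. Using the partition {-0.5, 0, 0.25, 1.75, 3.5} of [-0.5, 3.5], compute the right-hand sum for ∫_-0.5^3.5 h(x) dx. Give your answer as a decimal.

131.015625

Subinterval widths: 0.5, 0.25, 1.5, 1.75.
Right endpoints: 0, 0.25, 1.75, 3.5.
h(0) = 0, h(0.25) = 1.6875, h(1.75) = 19.6875, h(3.5) = 57.75.
Sum = Σ Δx_i · h(x_i).
Sum = 131.015625.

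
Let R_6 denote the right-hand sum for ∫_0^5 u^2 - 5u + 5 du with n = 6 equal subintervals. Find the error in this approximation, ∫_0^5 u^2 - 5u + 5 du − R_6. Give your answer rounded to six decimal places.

-0.578704

Exact integral: ∫_0^5 f(u) du ≈ 4.16666667.
R_6 ≈ 4.74537037.
Error ≈ 4.16666667 − 4.74537037 ≈ -0.578704.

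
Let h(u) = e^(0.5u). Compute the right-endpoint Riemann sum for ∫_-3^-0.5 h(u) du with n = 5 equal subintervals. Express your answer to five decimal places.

Δu = (-0.5 − (-3))/5 = 0.5.
Right endpoints: -2.5, -2, -1.5, -1, -0.5.
h(-2.5) ≈ 0.28650, h(-2) ≈ 0.36788, h(-1.5) ≈ 0.47237, h(-1) ≈ 0.60653, h(-0.5) ≈ 0.77880.
Sum = Δu · [h(-2.5) + h(-2) + h(-1.5) + h(-1) + h(-0.5)].
Sum ≈ 1.25604.

1.25604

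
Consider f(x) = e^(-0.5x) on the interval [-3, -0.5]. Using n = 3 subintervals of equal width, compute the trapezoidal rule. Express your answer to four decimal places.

Δx = (-0.5 − (-3))/3 = 5/6.
f(-3) ≈ 4.4817, f(-13/6) ≈ 2.9545, f(-4/3) ≈ 1.9477, f(-0.5) ≈ 1.2840.
T_3 = (Δx/2)·[f(x_0) + 2f(x_1) + 2f(x_2) + f(x_3)].
Sum ≈ 6.4876.

6.4876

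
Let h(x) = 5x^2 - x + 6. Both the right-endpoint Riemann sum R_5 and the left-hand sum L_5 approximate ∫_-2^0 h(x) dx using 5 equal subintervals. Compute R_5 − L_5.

R_5 = 23.2.
L_5 = 32.
R_5 − L_5 = -8.8.

-8.8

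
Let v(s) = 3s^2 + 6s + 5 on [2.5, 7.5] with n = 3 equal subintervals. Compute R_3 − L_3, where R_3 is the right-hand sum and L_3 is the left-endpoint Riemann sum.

300

R_3 ≈ 738.194444.
L_3 ≈ 438.194444.
R_3 − L_3 = 300.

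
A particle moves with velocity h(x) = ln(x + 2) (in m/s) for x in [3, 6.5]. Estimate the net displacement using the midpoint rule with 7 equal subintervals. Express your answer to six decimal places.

Δx = (6.5 − 3)/7 = 0.5.
Midpoints: 3.25, 3.75, 4.25, 4.75, 5.25, 5.75, 6.25.
h(3.25) ≈ 1.658228, h(3.75) ≈ 1.749200, h(4.25) ≈ 1.832581, h(4.75) ≈ 1.909543, h(5.25) ≈ 1.981001, h(5.75) ≈ 2.047693, h(6.25) ≈ 2.110213.
Sum = Δx · [h(3.25) + h(3.75) + h(4.25) + ...].
Sum ≈ 6.644230.

6.644230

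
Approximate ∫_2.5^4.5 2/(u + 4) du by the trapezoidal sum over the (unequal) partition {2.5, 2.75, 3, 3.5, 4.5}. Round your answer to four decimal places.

Subinterval widths: 0.25, 0.25, 0.5, 1.
f(2.5) = 4/13, f(2.75) = 8/27, f(3) = 2/7, f(3.5) = 4/15, f(4.5) = 4/17.
On each subinterval the trapezoid contributes (Δu_i/2)·[f(u_{i-1}) + f(u_i)].
Sum ≈ 0.5373.

0.5373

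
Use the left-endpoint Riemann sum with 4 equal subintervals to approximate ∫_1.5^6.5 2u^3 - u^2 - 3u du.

Δu = (6.5 − 1.5)/4 = 1.25.
Left endpoints: 1.5, 2.75, 4, 5.25.
f(1.5) = 0, f(2.75) = 25.78125, f(4) = 100, f(5.25) = 246.09375.
Sum = Δu · [f(1.5) + f(2.75) + f(4) + f(5.25)].
Sum = 464.84375.

464.84375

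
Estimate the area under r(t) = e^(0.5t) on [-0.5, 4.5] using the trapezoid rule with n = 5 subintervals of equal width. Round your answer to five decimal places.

17.77924

Δt = (4.5 − (-0.5))/5 = 1.
r(-0.5) ≈ 0.77880, r(0.5) ≈ 1.28403, r(1.5) ≈ 2.11700, r(2.5) ≈ 3.49034, r(3.5) ≈ 5.75460, r(4.5) ≈ 9.48774.
T_5 = (Δt/2)·[r(t_0) + 2r(t_1) + ... + 2r(t_{4}) + r(t_5)].
Sum ≈ 17.77924.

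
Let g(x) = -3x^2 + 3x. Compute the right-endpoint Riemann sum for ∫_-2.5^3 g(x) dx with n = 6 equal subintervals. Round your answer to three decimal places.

-37.030

Δx = (3 − (-2.5))/6 = 11/12.
Right endpoints: -19/12, -2/3, 0.25, 7/6, 25/12, 3.
g(-19/12) = -589/48, g(-2/3) = -10/3, g(0.25) = 0.5625, g(7/6) = -7/12, g(25/12) = -325/48, g(3) = -18.
Sum = Δx · [g(-19/12) + g(-2/3) + g(0.25) + ...].
Sum ≈ -37.030.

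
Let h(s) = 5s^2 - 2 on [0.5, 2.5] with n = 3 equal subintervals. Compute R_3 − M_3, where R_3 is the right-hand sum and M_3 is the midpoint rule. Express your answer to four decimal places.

11.1111

R_3 ≈ 32.574074.
M_3 ≈ 21.462963.
R_3 − M_3 ≈ 11.1111.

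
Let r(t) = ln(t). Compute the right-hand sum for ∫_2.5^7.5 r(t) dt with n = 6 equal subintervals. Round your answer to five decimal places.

8.26345

Δt = (7.5 − 2.5)/6 = 5/6.
Right endpoints: 10/3, 25/6, 5, 35/6, 20/3, 7.5.
r(10/3) ≈ 1.20397, r(25/6) ≈ 1.42712, r(5) ≈ 1.60944, r(35/6) ≈ 1.76359, r(20/3) ≈ 1.89712, r(7.5) ≈ 2.01490.
Sum = Δt · [r(10/3) + r(25/6) + r(5) + ...].
Sum ≈ 8.26345.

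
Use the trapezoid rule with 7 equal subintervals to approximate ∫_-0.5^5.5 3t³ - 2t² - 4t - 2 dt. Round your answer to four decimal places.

518.3112

Δt = (5.5 − (-0.5))/7 = 6/7.
f(-0.5) = -0.875, f(5/14) = -9733/2744, f(17/14) = -12169/2744, f(29/14) = 21395/2744, f(41/14) = 122063/2744, f(53/14) = 320939/2744, f(65/14) = 649127/2744, f(5.5) = 414.625.
T_7 = (Δt/2)·[f(t_0) + 2f(t_1) + ... + 2f(t_{6}) + f(t_7)].
Sum ≈ 518.3112.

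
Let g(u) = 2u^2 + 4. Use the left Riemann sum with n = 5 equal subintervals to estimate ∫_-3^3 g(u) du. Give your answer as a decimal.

62.88

Δu = (3 − (-3))/5 = 1.2.
Left endpoints: -3, -1.8, -0.6, 0.6, 1.8.
g(-3) = 22, g(-1.8) = 10.48, g(-0.6) = 4.72, g(0.6) = 4.72, g(1.8) = 10.48.
Sum = Δu · [g(-3) + g(-1.8) + g(-0.6) + g(0.6) + g(1.8)].
Sum = 62.88.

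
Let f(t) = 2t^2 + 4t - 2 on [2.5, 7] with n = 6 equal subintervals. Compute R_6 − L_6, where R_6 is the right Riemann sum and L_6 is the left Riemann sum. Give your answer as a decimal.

77.625

R_6 = 334.40625.
L_6 = 256.78125.
R_6 − L_6 = 77.625.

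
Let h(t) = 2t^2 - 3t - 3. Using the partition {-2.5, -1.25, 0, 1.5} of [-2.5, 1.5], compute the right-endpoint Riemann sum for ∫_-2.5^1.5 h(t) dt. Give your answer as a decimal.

-3.40625

Subinterval widths: 1.25, 1.25, 1.5.
Right endpoints: -1.25, 0, 1.5.
h(-1.25) = 3.875, h(0) = -3, h(1.5) = -3.
Sum = Σ Δt_i · h(t_i).
Sum = -3.40625.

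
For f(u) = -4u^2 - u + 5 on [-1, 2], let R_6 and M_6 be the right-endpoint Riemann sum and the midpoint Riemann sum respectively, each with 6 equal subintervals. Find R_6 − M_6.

-4.5

R_6 = -2.75.
M_6 = 1.75.
R_6 − M_6 = -4.5.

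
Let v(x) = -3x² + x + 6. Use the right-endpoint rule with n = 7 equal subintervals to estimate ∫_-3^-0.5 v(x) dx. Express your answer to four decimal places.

Δx = (-0.5 − (-3))/7 = 5/14.
Right endpoints: -37/14, -16/7, -27/14, -11/7, -17/14, -6/7, -0.5.
v(-37/14) = -3449/196, v(-16/7) = -586/49, v(-27/14) = -1389/196, v(-11/7) = -146/49, v(-17/14) = 71/196, v(-6/7) = 144/49, v(-0.5) = 4.75.
Sum = Δx · [v(-37/14) + v(-16/7) + v(-27/14) + ...].
Sum ≈ -11.2755.

-11.2755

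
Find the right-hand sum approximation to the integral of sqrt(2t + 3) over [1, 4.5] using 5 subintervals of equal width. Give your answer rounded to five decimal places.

10.55298

Δt = (4.5 − 1)/5 = 0.7.
Right endpoints: 1.7, 2.4, 3.1, 3.8, 4.5.
f(1.7) ≈ 2.52982, f(2.4) ≈ 2.79285, f(3.1) ≈ 3.03315, f(3.8) ≈ 3.25576, f(4.5) ≈ 3.46410.
Sum = Δt · [f(1.7) + f(2.4) + f(3.1) + f(3.8) + f(4.5)].
Sum ≈ 10.55298.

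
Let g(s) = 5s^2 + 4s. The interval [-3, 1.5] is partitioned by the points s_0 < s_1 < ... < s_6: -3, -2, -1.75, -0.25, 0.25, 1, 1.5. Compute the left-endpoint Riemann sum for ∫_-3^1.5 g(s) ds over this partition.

53.609375

Subinterval widths: 1, 0.25, 1.5, 0.5, 0.75, 0.5.
Left endpoints: -3, -2, -1.75, -0.25, 0.25, 1.
g(-3) = 33, g(-2) = 12, g(-1.75) = 8.3125, g(-0.25) = -0.6875, g(0.25) = 1.3125, g(1) = 9.
Sum = Σ Δs_i · g(s_i).
Sum = 53.609375.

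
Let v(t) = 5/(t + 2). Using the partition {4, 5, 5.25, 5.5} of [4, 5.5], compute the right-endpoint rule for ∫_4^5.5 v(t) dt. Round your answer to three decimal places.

Subinterval widths: 1, 0.25, 0.25.
Right endpoints: 5, 5.25, 5.5.
v(5) = 5/7, v(5.25) = 20/29, v(5.5) = 2/3.
Sum = Σ Δt_i · v(t_i).
Sum ≈ 1.053.

1.053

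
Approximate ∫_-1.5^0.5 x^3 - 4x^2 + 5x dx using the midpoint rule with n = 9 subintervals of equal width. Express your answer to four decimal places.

-10.8714

Δx = (0.5 − (-1.5))/9 = 2/9.
Midpoints: -25/18, -7/6, -17/18, -13/18, -0.5, -5/18, -1/18, 1/6, 7/18.
f(-25/18) = -101125/5832, f(-7/6) = -2779/216, f(-17/18) = -53261/5832, f(-13/18) = -35425/5832, f(-0.5) = -3.625, f(-5/18) = -10025/5832, f(-1/18) = -1693/5832, f(1/6) = 157/216, f(7/18) = 8155/5832.
Sum = Δx · [f(-25/18) + f(-7/6) + f(-17/18) + ...].
Sum ≈ -10.8714.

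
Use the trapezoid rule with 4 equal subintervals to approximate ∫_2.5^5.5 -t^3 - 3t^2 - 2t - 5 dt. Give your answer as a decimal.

Δt = (5.5 − 2.5)/4 = 0.75.
f(2.5) = -44.375, f(3.25) = -77.515625, f(4) = -125, f(4.75) = -189.359375, f(5.5) = -273.125.
T_4 = (Δt/2)·[f(t_0) + 2f(t_1) + 2f(t_2) + 2f(t_3) + f(t_4)].
Sum = -412.96875.

-412.96875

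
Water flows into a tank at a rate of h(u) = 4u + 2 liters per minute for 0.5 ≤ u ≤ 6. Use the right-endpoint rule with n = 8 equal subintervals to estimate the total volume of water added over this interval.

90.0625

Δu = (6 − 0.5)/8 = 0.6875.
Right endpoints: 1.1875, 1.875, 2.5625, 3.25, 3.9375, 4.625, 5.3125, 6.
h(1.1875) = 6.75, h(1.875) = 9.5, h(2.5625) = 12.25, h(3.25) = 15, h(3.9375) = 17.75, h(4.625) = 20.5, h(5.3125) = 23.25, h(6) = 26.
Sum = Δu · [h(1.1875) + h(1.875) + h(2.5625) + ...].
Sum = 90.0625.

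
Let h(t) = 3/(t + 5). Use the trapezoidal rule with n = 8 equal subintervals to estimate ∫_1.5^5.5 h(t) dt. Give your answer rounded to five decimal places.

Δt = (5.5 − 1.5)/8 = 0.5.
h(1.5) = 6/13, h(2) = 3/7, h(2.5) = 0.4, h(3) = 0.375, h(3.5) = 6/17, h(4) = 1/3, h(4.5) = 6/19, h(5) = 0.3, h(5.5) = 2/7.
T_8 = (Δt/2)·[h(t_0) + 2h(t_1) + ... + 2h(t_{7}) + h(t_8)].
Sum ≈ 1.43963.

1.43963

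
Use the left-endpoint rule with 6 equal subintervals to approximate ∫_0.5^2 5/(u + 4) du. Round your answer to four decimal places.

Δu = (2 − 0.5)/6 = 0.25.
Left endpoints: 0.5, 0.75, 1, 1.25, 1.5, 1.75.
f(0.5) = 10/9, f(0.75) = 20/19, f(1) = 1, f(1.25) = 20/21, f(1.5) = 10/11, f(1.75) = 20/23.
Sum = Δu · [f(0.5) + f(0.75) + f(1) + ...].
Sum ≈ 1.4737.

1.4737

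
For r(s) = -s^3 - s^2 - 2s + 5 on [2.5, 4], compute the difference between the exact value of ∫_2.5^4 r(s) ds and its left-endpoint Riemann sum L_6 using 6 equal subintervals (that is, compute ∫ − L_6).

Exact integral: ∫_2.5^4 r(s) ds = -72.609375.
L_6 = -65.13671875.
Error = -72.609375 − (-65.13671875) = -7.47265625.

-7.47265625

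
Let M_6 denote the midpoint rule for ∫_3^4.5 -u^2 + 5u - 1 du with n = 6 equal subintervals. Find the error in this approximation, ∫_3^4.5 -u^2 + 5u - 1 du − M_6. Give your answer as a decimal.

Exact integral: ∫_3^4.5 f(u) du = 5.25.
M_6 = 5.2578125.
Error = 5.25 − 5.2578125 = -0.0078125.

-0.0078125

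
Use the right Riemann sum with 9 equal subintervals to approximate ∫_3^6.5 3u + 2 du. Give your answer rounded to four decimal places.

Δu = (6.5 − 3)/9 = 7/18.
Right endpoints: 61/18, 34/9, 25/6, 41/9, 89/18, 16/3, 103/18, 55/9, 6.5.
f(61/18) = 73/6, f(34/9) = 40/3, f(25/6) = 14.5, f(41/9) = 47/3, f(89/18) = 101/6, f(16/3) = 18, f(103/18) = 115/6, f(55/9) = 61/3, f(6.5) = 21.5.
Sum = Δu · [f(61/18) + f(34/9) + f(25/6) + ...].
Sum ≈ 58.9167.

58.9167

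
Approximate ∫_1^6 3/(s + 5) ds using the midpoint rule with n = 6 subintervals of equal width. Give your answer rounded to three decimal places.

Δs = (6 − 1)/6 = 5/6.
Midpoints: 17/12, 2.25, 37/12, 47/12, 4.75, 67/12.
f(17/12) = 36/77, f(2.25) = 12/29, f(37/12) = 36/97, f(47/12) = 36/107, f(4.75) = 4/13, f(67/12) = 36/127.
Sum = Δs · [f(17/12) + f(2.25) + f(37/12) + ...].
Sum ≈ 1.817.

1.817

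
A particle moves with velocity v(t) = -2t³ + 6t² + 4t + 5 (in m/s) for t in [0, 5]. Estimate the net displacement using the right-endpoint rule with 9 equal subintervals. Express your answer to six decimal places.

Δt = (5 − 0)/9 = 5/9.
Right endpoints: 5/9, 10/9, 5/3, 20/9, 25/9, 10/3, 35/9, 40/9, 5.
v(5/9) = 6365/729, v(10/9) = 10285/729, v(5/3) = 515/27, v(20/9) = 15725/729, v(25/9) = 14245/729, v(10/3) = 295/27, v(35/9) = -4615/729, v(40/9) = -24995/729, v(5) = -75.
Sum = Δt · [v(5/9) + v(10/9) + v(5/3) + ...].
Sum ≈ -12.037037.

-12.037037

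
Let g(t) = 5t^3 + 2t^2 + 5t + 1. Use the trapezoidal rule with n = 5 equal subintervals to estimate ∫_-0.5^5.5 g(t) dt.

1392.63

Δt = (5.5 − (-0.5))/5 = 1.2.
g(-0.5) = -1.625, g(0.7) = 7.195, g(1.9) = 52.015, g(3.1) = 184.675, g(4.3) = 457.015, g(5.5) = 920.875.
T_5 = (Δt/2)·[g(t_0) + 2g(t_1) + ... + 2g(t_{4}) + g(t_5)].
Sum = 1392.63.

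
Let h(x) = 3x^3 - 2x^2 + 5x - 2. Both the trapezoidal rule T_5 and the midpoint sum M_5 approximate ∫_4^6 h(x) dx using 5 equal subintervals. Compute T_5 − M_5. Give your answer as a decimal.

T_5 = 726.96.
M_5 = 723.52.
T_5 − M_5 = 3.44.

3.44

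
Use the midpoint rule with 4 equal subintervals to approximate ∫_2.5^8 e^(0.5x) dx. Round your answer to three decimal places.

100.230

Δx = (8 − 2.5)/4 = 1.375.
Midpoints: 3.1875, 4.5625, 5.9375, 7.3125.
f(3.1875) ≈ 4.922, f(4.5625) ≈ 9.789, f(5.9375) ≈ 19.468, f(7.3125) ≈ 38.716.
Sum = Δx · [f(3.1875) + f(4.5625) + f(5.9375) + f(7.3125)].
Sum ≈ 100.230.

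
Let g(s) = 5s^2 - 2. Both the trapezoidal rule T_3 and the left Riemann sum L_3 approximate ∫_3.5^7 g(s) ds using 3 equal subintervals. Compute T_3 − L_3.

107.1875

T_3 ≈ 497.178241.
L_3 ≈ 389.990741.
T_3 − L_3 = 107.1875.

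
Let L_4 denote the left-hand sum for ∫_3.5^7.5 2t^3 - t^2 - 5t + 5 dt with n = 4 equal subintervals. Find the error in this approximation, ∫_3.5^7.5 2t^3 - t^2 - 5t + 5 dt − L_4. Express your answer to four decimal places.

325.6667

Exact integral: ∫_3.5^7.5 f(t) dt ≈ 1290.666667.
L_4 = 965.
Error ≈ 1290.666667 − 965 ≈ 325.6667.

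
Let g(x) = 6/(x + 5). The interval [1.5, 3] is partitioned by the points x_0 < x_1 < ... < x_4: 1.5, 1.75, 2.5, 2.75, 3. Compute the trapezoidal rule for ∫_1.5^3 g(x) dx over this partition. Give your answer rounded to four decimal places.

Subinterval widths: 0.25, 0.75, 0.25, 0.25.
g(1.5) = 12/13, g(1.75) = 8/9, g(2.5) = 0.8, g(2.75) = 24/31, g(3) = 0.75.
On each subinterval the trapezoid contributes (Δx_i/2)·[g(x_{i-1}) + g(x_i)].
Sum ≈ 1.2471.

1.2471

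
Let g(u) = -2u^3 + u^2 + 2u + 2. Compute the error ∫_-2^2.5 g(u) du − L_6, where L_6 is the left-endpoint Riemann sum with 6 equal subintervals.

Exact integral: ∫_-2^2.5 g(u) du = 7.59375.
L_6 = 20.8828125.
Error = 7.59375 − 20.8828125 = -13.2890625.

-13.2890625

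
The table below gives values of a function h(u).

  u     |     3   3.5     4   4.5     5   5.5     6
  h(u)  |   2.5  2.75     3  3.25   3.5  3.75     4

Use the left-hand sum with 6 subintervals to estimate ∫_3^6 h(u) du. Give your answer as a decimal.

9.375

Δu = 0.5.
Sum = 0.5·[2.5 + 2.75 + 3 + 3.25 + 3.5 + 3.75] = 9.375.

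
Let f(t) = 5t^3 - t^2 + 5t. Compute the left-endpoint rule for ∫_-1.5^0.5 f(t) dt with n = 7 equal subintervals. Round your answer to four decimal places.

-16.8622

Δt = (0.5 − (-1.5))/7 = 2/7.
Left endpoints: -1.5, -17/14, -13/14, -9/14, -5/14, -1/14, 3/14.
f(-1.5) = -26.625, f(-17/14) = -45271/2744, f(-13/14) = -26091/2744, f(-9/14) = -13599/2744, f(-5/14) = -5875/2744, f(-1/14) = -999/2744, f(3/14) = 2949/2744.
Sum = Δt · [f(-1.5) + f(-17/14) + f(-13/14) + ...].
Sum ≈ -16.8622.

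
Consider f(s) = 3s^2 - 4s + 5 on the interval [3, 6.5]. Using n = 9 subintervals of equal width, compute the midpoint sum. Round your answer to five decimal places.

Δs = (6.5 − 3)/9 = 7/18.
Midpoints: 115/36, 43/12, 143/36, 157/36, 4.75, 185/36, 199/36, 71/12, 227/36.
f(115/36) = 9865/432, f(43/12) = 29.1875, f(143/36) = 15745/432, f(157/36) = 19273/432, f(4.75) = 53.6875, f(185/36) = 27505/432, f(199/36) = 32209/432, f(71/12) = 4145/48, f(227/36) = 42793/432.
Sum = Δs · [f(115/36) + f(43/12) + f(143/36) + ...].
Sum ≈ 198.49267.

198.49267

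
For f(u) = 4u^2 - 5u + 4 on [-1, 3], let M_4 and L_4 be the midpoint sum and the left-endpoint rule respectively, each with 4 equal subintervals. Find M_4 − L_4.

M_4 = 32.
L_4 = 30.
M_4 − L_4 = 2.

2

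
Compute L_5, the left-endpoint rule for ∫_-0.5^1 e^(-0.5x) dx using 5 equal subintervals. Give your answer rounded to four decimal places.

Δx = (1 − (-0.5))/5 = 0.3.
Left endpoints: -0.5, -0.2, 0.1, 0.4, 0.7.
f(-0.5) ≈ 1.2840, f(-0.2) ≈ 1.1052, f(0.1) ≈ 0.9512, f(0.4) ≈ 0.8187, f(0.7) ≈ 0.7047.
Sum = Δx · [f(-0.5) + f(-0.2) + f(0.1) + f(0.4) + f(0.7)].
Sum ≈ 1.4592.

1.4592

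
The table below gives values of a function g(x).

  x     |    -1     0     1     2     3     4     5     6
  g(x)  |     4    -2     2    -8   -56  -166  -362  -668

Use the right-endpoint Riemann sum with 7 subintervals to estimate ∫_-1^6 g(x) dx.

-1260

Δx = 1.
Sum = 1·[(-2) + 2 + (-8) + (-56) + (-166) + (-362) + (-668)] = -1260.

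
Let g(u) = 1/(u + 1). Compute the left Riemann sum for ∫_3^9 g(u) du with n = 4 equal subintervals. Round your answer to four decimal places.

1.0385

Δu = (9 − 3)/4 = 1.5.
Left endpoints: 3, 4.5, 6, 7.5.
g(3) = 0.25, g(4.5) = 2/11, g(6) = 1/7, g(7.5) = 2/17.
Sum = Δu · [g(3) + g(4.5) + g(6) + g(7.5)].
Sum ≈ 1.0385.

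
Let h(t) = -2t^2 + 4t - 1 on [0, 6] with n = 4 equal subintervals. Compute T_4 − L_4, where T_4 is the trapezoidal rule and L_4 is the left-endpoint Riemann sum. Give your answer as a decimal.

-36

T_4 = -82.5.
L_4 = -46.5.
T_4 − L_4 = -36.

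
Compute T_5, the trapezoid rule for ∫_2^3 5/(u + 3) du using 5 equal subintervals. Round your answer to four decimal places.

Δu = (3 − 2)/5 = 0.2.
f(2) = 1, f(2.2) = 25/26, f(2.4) = 25/27, f(2.6) = 25/28, f(2.8) = 25/29, f(3) = 5/6.
T_5 = (Δu/2)·[f(u_0) + 2f(u_1) + ... + 2f(u_{4}) + f(u_5)].
Sum ≈ 0.9118.

0.9118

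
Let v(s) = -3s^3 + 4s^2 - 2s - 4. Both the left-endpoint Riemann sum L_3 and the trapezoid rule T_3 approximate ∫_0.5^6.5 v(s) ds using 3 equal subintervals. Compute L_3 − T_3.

L_3 = -481.25.
T_3 = -1148.75.
L_3 − T_3 = 667.5.

667.5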